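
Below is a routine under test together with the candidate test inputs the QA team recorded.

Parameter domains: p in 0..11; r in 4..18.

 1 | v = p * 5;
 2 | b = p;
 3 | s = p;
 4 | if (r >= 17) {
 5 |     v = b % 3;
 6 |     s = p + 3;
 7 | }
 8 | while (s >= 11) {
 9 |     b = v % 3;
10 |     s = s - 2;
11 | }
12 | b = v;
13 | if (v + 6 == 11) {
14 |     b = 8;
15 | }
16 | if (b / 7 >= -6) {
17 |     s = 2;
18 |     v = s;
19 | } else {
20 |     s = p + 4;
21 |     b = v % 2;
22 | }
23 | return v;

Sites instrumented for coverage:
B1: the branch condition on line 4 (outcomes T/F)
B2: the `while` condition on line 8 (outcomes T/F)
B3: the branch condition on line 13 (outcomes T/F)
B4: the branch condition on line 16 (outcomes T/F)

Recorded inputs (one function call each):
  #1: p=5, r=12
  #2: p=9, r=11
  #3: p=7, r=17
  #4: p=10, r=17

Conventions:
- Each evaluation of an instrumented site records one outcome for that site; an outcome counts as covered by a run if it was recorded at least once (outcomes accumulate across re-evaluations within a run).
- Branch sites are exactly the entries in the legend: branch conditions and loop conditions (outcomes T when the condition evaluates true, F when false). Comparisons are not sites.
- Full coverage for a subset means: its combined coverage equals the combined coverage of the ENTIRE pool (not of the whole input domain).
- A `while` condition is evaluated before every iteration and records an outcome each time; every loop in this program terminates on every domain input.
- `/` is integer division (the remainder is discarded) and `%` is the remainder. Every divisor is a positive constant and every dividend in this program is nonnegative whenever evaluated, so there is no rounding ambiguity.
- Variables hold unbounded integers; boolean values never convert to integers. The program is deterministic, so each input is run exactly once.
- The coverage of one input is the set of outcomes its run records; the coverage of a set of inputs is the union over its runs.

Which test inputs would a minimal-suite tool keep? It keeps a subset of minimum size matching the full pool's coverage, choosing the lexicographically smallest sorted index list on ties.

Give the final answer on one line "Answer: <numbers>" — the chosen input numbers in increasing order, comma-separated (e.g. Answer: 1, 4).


run #1 (p=5, r=12) records B1=F, B2=F, B3=F, B4=T
run #2 (p=9, r=11) records B1=F, B2=F, B3=F, B4=T
run #3 (p=7, r=17) records B1=T, B2=F, B3=F, B4=T
run #4 (p=10, r=17) records B1=T, B2=T, B2=F, B3=F, B4=T
together the pool reaches 6 outcomes: B1=T, B1=F, B2=T, B2=F, B3=F, B4=T
every size-1 subset falls short of the 6 outcomes (best: 5/6)
inputs {1, 4} (size 2) cover everything; no size-2 subset with a lexicographically smaller index list covers all 6
Answer: 1, 4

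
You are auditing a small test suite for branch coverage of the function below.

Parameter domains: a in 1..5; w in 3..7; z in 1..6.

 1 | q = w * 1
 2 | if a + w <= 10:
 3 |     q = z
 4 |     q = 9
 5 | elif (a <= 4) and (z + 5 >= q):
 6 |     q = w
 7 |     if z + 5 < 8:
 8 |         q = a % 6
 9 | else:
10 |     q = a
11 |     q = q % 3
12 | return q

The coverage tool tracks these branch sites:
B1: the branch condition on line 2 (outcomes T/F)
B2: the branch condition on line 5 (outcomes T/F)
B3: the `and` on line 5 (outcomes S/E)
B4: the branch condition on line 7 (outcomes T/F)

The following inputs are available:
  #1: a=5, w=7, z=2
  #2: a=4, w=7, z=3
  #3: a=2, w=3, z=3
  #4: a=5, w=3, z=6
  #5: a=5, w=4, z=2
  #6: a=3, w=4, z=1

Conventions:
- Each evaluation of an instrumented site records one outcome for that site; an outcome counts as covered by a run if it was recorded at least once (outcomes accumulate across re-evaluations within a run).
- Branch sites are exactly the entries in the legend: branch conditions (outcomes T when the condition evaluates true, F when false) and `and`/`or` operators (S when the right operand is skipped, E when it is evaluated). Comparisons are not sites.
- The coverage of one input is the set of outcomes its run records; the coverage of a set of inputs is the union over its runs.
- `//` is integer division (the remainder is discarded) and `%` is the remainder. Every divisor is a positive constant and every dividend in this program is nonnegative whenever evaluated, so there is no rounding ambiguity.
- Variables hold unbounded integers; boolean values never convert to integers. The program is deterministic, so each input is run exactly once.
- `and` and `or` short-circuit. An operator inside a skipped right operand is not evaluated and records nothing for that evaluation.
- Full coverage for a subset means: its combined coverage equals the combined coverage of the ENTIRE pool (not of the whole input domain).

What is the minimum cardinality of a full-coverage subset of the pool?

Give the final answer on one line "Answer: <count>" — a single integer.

test 1 (a=5, w=7, z=2) fires B1->F, B3->S, B2->F; hits B1=F, B2=F, B3=S
test 2 (a=4, w=7, z=3) fires B1->F, B3->E, B2->T, B4->F; hits B1=F, B2=T, B3=E, B4=F
test 3 (a=2, w=3, z=3) fires B1->T; hits B1=T
test 4 (a=5, w=3, z=6) fires B1->T; hits B1=T
test 5 (a=5, w=4, z=2) fires B1->T; hits B1=T
test 6 (a=3, w=4, z=1) fires B1->T; hits B1=T
the full pool covers 7 outcomes: B1=T, B1=F, B2=T, B2=F, B3=S, B3=E, B4=F
size 1 is not enough: best union over all size-1 subsets is 4/7
size 2 is not enough: best union over all size-2 subsets is 6/7
the canonical winner is {1, 2, 3}: size 3, full 7-outcome coverage, earliest index list among size-3 covers

Answer: 3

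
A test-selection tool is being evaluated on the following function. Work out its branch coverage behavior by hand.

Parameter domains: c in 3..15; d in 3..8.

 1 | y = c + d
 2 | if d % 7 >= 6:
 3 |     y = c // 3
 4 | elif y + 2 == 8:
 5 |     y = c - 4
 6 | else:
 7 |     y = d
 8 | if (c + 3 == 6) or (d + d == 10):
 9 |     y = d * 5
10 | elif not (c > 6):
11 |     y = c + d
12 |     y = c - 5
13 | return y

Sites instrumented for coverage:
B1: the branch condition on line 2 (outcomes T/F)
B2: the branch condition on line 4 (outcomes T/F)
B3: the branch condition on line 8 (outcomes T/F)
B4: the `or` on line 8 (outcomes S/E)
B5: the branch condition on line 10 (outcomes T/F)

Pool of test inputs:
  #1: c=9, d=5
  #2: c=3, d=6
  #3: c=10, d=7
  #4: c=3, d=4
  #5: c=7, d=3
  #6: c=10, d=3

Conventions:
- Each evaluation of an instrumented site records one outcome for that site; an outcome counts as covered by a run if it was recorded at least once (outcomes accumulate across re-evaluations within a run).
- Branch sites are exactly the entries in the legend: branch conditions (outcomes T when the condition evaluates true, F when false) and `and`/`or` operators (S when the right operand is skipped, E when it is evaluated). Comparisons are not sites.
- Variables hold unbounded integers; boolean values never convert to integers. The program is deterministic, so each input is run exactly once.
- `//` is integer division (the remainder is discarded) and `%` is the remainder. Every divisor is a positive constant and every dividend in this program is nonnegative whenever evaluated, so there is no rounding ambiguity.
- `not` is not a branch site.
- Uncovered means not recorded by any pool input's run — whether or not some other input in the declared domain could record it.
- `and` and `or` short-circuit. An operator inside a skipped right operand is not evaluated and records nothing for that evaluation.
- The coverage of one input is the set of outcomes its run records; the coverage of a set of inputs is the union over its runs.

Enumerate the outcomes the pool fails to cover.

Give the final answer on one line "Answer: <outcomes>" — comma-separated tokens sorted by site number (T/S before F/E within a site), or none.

run #1 (c=9, d=5) runs B1->F, B2->F, B4->E, B3->T; records B1=F, B2=F, B3=T, B4=E
run #2 (c=3, d=6) runs B1->T, B4->S, B3->T; records B1=T, B3=T, B4=S
run #3 (c=10, d=7) runs B1->F, B2->F, B4->E, B3->F, B5->F; records B1=F, B2=F, B3=F, B4=E, B5=F
run #4 (c=3, d=4) runs B1->F, B2->F, B4->S, B3->T; records B1=F, B2=F, B3=T, B4=S
run #5 (c=7, d=3) runs B1->F, B2->F, B4->E, B3->F, B5->F; records B1=F, B2=F, B3=F, B4=E, B5=F
run #6 (c=10, d=3) runs B1->F, B2->F, B4->E, B3->F, B5->F; records B1=F, B2=F, B3=F, B4=E, B5=F
union over the pool: B1=T, B1=F, B2=F, B3=T, B3=F, B4=S, B4=E, B5=F
uncovered (2 of 10): B2=T, B5=T

Answer: B2=T, B5=T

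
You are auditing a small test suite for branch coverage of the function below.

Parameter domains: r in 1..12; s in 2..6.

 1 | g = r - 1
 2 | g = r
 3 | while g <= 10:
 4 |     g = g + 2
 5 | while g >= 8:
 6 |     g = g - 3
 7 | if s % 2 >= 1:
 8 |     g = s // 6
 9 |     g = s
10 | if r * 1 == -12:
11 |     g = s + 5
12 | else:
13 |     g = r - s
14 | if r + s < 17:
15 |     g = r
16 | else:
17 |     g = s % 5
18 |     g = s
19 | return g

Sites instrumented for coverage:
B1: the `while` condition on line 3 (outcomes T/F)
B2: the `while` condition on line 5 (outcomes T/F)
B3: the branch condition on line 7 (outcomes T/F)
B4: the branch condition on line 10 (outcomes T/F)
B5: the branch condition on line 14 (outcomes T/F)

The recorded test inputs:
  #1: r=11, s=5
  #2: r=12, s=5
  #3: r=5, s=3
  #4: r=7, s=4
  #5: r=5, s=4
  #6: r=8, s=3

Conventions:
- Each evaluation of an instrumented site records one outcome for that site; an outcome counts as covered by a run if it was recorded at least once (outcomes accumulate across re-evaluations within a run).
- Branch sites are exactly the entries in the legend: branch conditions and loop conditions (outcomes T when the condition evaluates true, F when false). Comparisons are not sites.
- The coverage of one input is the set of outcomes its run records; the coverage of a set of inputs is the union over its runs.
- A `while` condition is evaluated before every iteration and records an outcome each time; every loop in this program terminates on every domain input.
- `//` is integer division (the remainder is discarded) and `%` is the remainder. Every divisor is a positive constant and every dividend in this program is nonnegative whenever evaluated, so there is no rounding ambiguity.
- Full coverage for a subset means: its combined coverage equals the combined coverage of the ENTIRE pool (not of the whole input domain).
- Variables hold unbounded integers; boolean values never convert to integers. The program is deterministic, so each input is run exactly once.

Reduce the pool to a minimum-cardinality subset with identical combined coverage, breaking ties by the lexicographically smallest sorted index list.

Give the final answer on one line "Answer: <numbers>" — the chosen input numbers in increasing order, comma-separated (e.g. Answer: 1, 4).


input #1, r=11, s=5: outcomes B1=F, B2=T, B2=F, B3=T, B4=F, B5=T
input #2, r=12, s=5: outcomes B1=F, B2=T, B2=F, B3=T, B4=F, B5=F
input #3, r=5, s=3: outcomes B1=T, B1=F, B2=T, B2=F, B3=T, B4=F, B5=T
input #4, r=7, s=4: outcomes B1=T, B1=F, B2=T, B2=F, B3=F, B4=F, B5=T
input #5, r=5, s=4: outcomes B1=T, B1=F, B2=T, B2=F, B3=F, B4=F, B5=T
input #6, r=8, s=3: outcomes B1=T, B1=F, B2=T, B2=F, B3=T, B4=F, B5=T
pool-wide coverage (9 outcomes): B1=T, B1=F, B2=T, B2=F, B3=T, B3=F, B4=F, B5=T, B5=F
checked all size-1 subsets: none covers 9 outcomes (max 7/9)
the canonical winner is {2, 4}: size 2, full 9-outcome coverage, earliest index list among size-2 covers
Answer: 2, 4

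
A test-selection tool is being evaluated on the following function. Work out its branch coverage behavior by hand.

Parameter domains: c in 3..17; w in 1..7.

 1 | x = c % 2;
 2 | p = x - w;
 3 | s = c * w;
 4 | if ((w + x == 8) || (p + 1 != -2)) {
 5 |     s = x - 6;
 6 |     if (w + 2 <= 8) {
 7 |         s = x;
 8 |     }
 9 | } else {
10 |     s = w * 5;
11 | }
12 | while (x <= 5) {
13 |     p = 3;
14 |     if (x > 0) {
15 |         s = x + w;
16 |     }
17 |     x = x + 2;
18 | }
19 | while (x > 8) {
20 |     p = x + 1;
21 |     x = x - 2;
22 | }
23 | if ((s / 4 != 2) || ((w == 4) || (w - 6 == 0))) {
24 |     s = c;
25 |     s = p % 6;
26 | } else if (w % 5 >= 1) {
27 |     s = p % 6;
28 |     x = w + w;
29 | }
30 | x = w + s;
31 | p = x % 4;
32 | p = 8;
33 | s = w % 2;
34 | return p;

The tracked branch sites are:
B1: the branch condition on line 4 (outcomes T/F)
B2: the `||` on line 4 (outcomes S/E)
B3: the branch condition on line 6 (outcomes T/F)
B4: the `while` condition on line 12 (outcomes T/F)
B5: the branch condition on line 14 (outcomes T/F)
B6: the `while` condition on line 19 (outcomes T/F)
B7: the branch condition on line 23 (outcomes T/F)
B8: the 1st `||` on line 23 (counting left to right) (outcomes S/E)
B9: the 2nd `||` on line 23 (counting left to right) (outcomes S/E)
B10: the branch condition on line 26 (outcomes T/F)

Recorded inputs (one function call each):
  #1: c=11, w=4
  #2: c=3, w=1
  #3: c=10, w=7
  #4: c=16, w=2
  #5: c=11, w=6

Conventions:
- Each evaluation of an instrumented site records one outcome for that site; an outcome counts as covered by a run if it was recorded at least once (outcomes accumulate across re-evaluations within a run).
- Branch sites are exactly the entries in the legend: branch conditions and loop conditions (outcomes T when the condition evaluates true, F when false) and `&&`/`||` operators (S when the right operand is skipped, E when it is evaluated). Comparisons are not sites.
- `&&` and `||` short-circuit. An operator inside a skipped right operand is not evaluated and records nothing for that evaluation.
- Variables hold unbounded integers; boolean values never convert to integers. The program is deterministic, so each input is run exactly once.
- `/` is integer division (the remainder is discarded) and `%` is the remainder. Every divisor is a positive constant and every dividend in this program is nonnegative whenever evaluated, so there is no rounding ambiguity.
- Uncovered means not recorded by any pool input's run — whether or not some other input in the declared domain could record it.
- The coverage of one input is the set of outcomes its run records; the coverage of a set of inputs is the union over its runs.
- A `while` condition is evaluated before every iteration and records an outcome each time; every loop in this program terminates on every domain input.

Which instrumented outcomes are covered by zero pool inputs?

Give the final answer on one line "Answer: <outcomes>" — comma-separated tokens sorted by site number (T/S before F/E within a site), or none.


input #1 (c=11, w=4): events B2->E, B1->F, B4->T, B5->T, B4->T, B5->T, B4->T, B5->T, B4->F, B6->F, B8->E, B9->S, B7->T; covers B1=F, B2=E, B4=T, B4=F, B5=T, B6=F, B7=T, B8=E, B9=S
input #2 (c=3, w=1): events B2->E, B1->T, B3->T, B4->T, B5->T, B4->T, B5->T, B4->T, B5->T, B4->F, B6->F, B8->S, B7->T; covers B1=T, B2=E, B3=T, B4=T, B4=F, B5=T, B6=F, B7=T, B8=S
input #3 (c=10, w=7): events B2->E, B1->T, B3->F, B4->T, B5->F, B4->T, B5->T, B4->T, B5->T, B4->F, B6->F, B8->E, B9->E, B7->F, ...; covers B1=T, B2=E, B3=F, B4=T, B4=F, B5=T, B5=F, B6=F, B7=F, B8=E, B9=E, B10=T
input #4 (c=16, w=2): events B2->E, B1->T, B3->T, B4->T, B5->F, B4->T, B5->T, B4->T, B5->T, B4->F, B6->F, B8->S, B7->T; covers B1=T, B2=E, B3=T, B4=T, B4=F, B5=T, B5=F, B6=F, B7=T, B8=S
input #5 (c=11, w=6): events B2->E, B1->T, B3->T, B4->T, B5->T, B4->T, B5->T, B4->T, B5->T, B4->F, B6->F, B8->E, B9->E, B7->T; covers B1=T, B2=E, B3=T, B4=T, B4=F, B5=T, B6=F, B7=T, B8=E, B9=E
union over the pool: B1=T, B1=F, B2=E, B3=T, B3=F, B4=T, B4=F, B5=T, B5=F, B6=F, B7=T, B7=F, B8=S, B8=E, B9=S, B9=E, B10=T
uncovered (3 of 20): B2=S, B6=T, B10=F
Answer: B2=S, B6=T, B10=F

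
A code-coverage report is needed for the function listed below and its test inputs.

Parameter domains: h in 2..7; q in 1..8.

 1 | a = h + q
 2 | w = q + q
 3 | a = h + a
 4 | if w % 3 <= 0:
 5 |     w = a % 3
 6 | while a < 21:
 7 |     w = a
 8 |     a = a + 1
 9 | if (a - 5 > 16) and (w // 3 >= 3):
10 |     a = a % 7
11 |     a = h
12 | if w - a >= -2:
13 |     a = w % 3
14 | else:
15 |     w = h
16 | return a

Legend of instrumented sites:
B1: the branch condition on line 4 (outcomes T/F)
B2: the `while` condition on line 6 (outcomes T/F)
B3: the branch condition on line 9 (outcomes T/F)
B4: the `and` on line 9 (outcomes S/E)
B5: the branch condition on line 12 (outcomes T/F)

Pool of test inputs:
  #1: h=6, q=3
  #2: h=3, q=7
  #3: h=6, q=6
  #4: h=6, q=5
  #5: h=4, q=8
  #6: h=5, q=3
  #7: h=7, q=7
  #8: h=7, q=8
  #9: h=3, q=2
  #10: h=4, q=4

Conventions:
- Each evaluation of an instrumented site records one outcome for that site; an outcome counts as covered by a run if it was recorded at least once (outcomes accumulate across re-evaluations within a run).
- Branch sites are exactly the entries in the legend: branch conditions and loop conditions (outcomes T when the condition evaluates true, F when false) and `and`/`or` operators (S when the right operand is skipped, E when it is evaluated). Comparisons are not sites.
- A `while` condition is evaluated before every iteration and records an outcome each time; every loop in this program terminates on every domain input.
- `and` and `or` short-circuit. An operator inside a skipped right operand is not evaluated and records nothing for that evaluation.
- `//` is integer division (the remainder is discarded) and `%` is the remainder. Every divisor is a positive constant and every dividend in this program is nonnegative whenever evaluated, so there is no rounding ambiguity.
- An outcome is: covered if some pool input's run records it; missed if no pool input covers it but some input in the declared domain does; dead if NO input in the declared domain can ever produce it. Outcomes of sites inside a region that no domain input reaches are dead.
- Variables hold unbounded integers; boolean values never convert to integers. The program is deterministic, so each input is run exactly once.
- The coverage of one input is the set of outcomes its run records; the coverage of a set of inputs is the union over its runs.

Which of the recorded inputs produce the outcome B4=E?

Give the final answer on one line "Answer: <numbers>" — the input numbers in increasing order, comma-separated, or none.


input #1 (h=6, q=3): does not produce B4=E
input #2 (h=3, q=7): does not produce B4=E
input #3 (h=6, q=6): does not produce B4=E
input #4 (h=6, q=5): does not produce B4=E
input #5 (h=4, q=8): does not produce B4=E
input #6 (h=5, q=3): does not produce B4=E
input #7 (h=7, q=7): does not produce B4=E
input #8 (h=7, q=8): produces B4=E
input #9 (h=3, q=2): does not produce B4=E
input #10 (h=4, q=4): does not produce B4=E
Answer: 8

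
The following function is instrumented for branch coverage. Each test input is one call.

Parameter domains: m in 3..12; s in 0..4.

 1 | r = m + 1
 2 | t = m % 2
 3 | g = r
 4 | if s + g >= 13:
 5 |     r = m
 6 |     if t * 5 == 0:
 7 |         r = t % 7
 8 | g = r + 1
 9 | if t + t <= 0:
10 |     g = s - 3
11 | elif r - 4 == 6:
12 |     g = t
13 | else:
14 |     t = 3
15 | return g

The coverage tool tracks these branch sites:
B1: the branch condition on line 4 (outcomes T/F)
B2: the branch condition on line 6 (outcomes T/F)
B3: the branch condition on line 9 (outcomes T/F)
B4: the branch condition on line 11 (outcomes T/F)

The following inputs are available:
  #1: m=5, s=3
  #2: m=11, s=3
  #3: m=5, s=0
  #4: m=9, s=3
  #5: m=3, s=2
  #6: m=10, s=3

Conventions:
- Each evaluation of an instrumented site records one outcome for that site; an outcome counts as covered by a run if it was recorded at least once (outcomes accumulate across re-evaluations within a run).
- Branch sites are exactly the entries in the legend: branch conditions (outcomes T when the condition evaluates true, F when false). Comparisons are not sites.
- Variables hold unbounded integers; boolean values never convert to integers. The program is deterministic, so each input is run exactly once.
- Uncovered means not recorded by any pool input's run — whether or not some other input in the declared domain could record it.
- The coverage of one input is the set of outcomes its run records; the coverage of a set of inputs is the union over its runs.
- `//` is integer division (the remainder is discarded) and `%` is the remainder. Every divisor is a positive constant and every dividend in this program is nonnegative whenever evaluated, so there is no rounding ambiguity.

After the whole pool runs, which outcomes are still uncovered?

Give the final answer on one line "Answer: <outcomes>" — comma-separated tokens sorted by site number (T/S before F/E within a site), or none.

input #1 (m=5, s=3): covers B1=F, B3=F, B4=F
input #2 (m=11, s=3): covers B1=T, B2=F, B3=F, B4=F
input #3 (m=5, s=0): covers B1=F, B3=F, B4=F
input #4 (m=9, s=3): covers B1=T, B2=F, B3=F, B4=F
input #5 (m=3, s=2): covers B1=F, B3=F, B4=F
input #6 (m=10, s=3): covers B1=T, B2=T, B3=T
union over the pool: B1=T, B1=F, B2=T, B2=F, B3=T, B3=F, B4=F
uncovered (1 of 8): B4=T

Answer: B4=T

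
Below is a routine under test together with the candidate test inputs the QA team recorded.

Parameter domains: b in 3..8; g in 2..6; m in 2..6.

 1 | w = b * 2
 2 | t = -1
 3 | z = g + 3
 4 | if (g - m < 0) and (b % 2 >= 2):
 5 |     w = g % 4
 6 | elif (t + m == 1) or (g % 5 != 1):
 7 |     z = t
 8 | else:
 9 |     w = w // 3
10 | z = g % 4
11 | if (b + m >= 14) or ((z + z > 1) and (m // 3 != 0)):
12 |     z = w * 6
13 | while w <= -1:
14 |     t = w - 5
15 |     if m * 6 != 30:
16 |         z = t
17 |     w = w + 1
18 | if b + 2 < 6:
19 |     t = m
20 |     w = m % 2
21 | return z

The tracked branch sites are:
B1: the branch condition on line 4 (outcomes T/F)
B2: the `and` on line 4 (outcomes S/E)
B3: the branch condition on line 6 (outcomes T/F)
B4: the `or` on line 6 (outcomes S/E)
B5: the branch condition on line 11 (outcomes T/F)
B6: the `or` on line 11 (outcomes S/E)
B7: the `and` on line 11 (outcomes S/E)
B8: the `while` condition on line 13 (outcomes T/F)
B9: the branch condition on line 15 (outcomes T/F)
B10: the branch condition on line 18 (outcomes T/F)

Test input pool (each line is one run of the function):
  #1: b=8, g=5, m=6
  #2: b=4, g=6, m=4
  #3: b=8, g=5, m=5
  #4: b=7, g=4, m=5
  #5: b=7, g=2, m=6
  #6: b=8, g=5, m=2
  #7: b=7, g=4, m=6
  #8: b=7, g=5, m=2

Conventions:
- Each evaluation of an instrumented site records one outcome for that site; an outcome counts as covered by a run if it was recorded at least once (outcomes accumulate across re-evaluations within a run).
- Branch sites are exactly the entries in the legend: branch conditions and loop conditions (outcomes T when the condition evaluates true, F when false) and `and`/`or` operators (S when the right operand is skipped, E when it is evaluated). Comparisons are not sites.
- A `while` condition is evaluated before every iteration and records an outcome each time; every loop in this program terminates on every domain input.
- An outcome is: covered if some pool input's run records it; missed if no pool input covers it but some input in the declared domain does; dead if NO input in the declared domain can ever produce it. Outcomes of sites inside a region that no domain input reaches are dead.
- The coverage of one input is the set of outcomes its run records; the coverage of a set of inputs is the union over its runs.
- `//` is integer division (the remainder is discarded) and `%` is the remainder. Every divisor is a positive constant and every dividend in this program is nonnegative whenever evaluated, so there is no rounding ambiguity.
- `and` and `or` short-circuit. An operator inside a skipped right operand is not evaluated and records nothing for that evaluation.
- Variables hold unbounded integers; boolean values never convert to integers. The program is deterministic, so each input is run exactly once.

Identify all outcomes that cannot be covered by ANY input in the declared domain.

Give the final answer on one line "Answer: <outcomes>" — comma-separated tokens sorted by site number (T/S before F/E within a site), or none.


checking every outcome against all 150 domain inputs:
  B1=T: never recorded by any domain input -> dead
  B8=T: never recorded by any domain input -> dead
  B9=T: never recorded by any domain input -> dead
  B9=F: never recorded by any domain input -> dead
  reachable outcomes have witnesses, e.g. B1=F (e.g. b=3, g=2, m=2), B2=S (e.g. b=3, g=2, m=2), B2=E (e.g. b=3, g=2, m=3), B3=T (e.g. b=3, g=2, m=2)
Answer: B1=T, B8=T, B9=T, B9=F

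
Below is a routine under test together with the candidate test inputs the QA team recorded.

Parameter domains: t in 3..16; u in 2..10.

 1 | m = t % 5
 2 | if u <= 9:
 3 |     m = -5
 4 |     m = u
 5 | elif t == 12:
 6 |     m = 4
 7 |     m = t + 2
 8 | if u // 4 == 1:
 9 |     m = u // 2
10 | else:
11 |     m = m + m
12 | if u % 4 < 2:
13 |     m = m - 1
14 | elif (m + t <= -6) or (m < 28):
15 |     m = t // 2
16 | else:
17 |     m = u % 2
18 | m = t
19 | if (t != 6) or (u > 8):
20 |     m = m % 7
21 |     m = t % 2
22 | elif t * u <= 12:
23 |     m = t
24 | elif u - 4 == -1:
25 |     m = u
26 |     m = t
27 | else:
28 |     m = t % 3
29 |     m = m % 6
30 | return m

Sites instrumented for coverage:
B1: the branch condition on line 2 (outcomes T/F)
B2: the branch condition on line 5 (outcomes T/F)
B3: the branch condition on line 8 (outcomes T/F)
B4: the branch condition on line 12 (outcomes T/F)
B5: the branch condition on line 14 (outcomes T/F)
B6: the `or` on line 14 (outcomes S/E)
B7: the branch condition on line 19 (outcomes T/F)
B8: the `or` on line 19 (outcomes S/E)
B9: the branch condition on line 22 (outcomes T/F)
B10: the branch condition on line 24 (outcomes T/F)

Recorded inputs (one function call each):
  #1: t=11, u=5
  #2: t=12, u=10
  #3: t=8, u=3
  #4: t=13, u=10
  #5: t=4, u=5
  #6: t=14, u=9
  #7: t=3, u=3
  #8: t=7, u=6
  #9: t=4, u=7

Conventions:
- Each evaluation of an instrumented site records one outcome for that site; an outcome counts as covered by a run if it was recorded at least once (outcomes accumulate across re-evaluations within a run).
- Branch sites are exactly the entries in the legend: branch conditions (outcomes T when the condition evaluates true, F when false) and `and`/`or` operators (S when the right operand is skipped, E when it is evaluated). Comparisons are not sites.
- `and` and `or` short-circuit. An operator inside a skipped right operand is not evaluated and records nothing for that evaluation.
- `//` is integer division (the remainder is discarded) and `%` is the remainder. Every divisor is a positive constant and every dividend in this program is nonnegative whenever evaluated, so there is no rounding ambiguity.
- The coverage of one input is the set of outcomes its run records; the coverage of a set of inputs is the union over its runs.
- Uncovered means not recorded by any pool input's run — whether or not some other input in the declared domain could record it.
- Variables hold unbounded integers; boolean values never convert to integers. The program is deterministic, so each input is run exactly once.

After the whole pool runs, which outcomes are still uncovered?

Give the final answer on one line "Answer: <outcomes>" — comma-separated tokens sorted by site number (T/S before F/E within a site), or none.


input #1 (t=11, u=5): events B1->T, B3->T, B4->T, B8->S, B7->T; covers B1=T, B3=T, B4=T, B7=T, B8=S
input #2 (t=12, u=10): events B1->F, B2->T, B3->F, B4->F, B6->E, B5->F, B8->S, B7->T; covers B1=F, B2=T, B3=F, B4=F, B5=F, B6=E, B7=T, B8=S
input #3 (t=8, u=3): events B1->T, B3->F, B4->F, B6->E, B5->T, B8->S, B7->T; covers B1=T, B3=F, B4=F, B5=T, B6=E, B7=T, B8=S
input #4 (t=13, u=10): events B1->F, B2->F, B3->F, B4->F, B6->E, B5->T, B8->S, B7->T; covers B1=F, B2=F, B3=F, B4=F, B5=T, B6=E, B7=T, B8=S
input #5 (t=4, u=5): events B1->T, B3->T, B4->T, B8->S, B7->T; covers B1=T, B3=T, B4=T, B7=T, B8=S
input #6 (t=14, u=9): events B1->T, B3->F, B4->T, B8->S, B7->T; covers B1=T, B3=F, B4=T, B7=T, B8=S
input #7 (t=3, u=3): events B1->T, B3->F, B4->F, B6->E, B5->T, B8->S, B7->T; covers B1=T, B3=F, B4=F, B5=T, B6=E, B7=T, B8=S
input #8 (t=7, u=6): events B1->T, B3->T, B4->F, B6->E, B5->T, B8->S, B7->T; covers B1=T, B3=T, B4=F, B5=T, B6=E, B7=T, B8=S
input #9 (t=4, u=7): events B1->T, B3->T, B4->F, B6->E, B5->T, B8->S, B7->T; covers B1=T, B3=T, B4=F, B5=T, B6=E, B7=T, B8=S
union over the pool: B1=T, B1=F, B2=T, B2=F, B3=T, B3=F, B4=T, B4=F, B5=T, B5=F, B6=E, B7=T, B8=S
uncovered (7 of 20): B6=S, B7=F, B8=E, B9=T, B9=F, B10=T, B10=F
Answer: B6=S, B7=F, B8=E, B9=T, B9=F, B10=T, B10=F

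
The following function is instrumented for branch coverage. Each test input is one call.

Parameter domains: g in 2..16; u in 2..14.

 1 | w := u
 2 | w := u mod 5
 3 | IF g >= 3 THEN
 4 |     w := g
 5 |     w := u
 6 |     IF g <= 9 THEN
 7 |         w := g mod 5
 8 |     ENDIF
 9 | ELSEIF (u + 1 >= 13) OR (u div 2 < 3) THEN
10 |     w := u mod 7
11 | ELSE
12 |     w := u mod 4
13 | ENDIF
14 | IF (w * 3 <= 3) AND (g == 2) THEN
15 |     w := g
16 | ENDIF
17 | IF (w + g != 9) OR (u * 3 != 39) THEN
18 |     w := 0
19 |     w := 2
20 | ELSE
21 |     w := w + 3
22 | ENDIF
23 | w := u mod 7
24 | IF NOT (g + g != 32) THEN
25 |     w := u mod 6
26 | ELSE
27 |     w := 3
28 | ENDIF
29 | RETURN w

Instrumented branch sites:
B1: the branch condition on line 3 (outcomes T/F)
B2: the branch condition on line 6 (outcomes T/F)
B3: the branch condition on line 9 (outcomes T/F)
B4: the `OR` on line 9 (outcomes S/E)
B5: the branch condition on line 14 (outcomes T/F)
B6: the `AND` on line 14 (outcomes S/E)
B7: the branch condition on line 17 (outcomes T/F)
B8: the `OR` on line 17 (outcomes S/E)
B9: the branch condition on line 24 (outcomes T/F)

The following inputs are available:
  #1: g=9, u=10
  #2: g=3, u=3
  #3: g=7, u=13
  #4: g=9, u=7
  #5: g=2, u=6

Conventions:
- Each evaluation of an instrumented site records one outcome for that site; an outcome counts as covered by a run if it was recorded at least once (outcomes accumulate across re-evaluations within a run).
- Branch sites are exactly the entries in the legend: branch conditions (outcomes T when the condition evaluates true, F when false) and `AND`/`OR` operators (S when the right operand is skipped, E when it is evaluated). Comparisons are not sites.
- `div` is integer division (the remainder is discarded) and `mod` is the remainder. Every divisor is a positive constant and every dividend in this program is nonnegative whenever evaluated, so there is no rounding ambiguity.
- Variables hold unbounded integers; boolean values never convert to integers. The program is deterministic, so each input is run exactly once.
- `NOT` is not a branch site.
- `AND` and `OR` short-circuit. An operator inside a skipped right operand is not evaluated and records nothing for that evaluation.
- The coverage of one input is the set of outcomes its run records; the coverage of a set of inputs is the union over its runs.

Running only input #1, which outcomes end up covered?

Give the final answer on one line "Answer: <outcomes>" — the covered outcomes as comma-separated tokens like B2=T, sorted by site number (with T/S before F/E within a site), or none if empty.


Event log for input #1 (g=9, u=10):
  B1->T, B2->T, B6->S, B5->F, B8->S, B7->T, B9->F
distinct outcomes covered: B1=T, B2=T, B5=F, B6=S, B7=T, B8=S, B9=F
Answer: B1=T, B2=T, B5=F, B6=S, B7=T, B8=S, B9=F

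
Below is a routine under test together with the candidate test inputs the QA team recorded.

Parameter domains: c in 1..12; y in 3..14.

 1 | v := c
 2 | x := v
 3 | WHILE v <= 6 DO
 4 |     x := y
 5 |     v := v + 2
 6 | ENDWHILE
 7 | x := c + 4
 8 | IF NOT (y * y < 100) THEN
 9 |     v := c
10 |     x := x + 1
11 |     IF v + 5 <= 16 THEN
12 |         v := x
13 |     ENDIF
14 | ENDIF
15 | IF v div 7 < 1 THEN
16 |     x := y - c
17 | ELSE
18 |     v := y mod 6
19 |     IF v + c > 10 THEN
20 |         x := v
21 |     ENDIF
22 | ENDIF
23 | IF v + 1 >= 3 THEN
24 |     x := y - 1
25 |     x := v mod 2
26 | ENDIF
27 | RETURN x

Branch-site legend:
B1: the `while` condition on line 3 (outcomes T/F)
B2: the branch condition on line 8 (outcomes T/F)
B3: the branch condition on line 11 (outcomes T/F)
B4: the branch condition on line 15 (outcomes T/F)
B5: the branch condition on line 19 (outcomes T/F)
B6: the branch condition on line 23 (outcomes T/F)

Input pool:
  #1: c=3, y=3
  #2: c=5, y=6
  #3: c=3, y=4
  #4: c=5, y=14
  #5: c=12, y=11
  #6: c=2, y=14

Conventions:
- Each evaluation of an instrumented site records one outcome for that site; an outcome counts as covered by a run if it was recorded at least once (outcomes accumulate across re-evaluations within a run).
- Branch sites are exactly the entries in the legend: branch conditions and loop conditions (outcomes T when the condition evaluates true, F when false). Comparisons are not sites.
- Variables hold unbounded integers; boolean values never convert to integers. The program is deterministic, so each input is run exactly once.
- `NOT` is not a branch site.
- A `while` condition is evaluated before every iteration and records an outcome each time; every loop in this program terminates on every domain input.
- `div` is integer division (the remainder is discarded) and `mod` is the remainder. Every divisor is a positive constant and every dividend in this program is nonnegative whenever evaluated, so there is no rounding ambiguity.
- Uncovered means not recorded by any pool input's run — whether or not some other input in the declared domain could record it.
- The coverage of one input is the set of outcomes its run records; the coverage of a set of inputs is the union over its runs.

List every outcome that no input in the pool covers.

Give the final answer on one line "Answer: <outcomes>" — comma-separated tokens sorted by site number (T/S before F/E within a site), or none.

input #1 (c=3, y=3): events B1->T, B1->T, B1->F, B2->F, B4->F, B5->F, B6->T; covers B1=T, B1=F, B2=F, B4=F, B5=F, B6=T
input #2 (c=5, y=6): events B1->T, B1->F, B2->F, B4->F, B5->F, B6->F; covers B1=T, B1=F, B2=F, B4=F, B5=F, B6=F
input #3 (c=3, y=4): events B1->T, B1->T, B1->F, B2->F, B4->F, B5->F, B6->T; covers B1=T, B1=F, B2=F, B4=F, B5=F, B6=T
input #4 (c=5, y=14): events B1->T, B1->F, B2->T, B3->T, B4->F, B5->F, B6->T; covers B1=T, B1=F, B2=T, B3=T, B4=F, B5=F, B6=T
input #5 (c=12, y=11): events B1->F, B2->T, B3->F, B4->F, B5->T, B6->T; covers B1=F, B2=T, B3=F, B4=F, B5=T, B6=T
input #6 (c=2, y=14): events B1->T, B1->T, B1->T, B1->F, B2->T, B3->T, B4->F, B5->F, B6->T; covers B1=T, B1=F, B2=T, B3=T, B4=F, B5=F, B6=T
union over the pool: B1=T, B1=F, B2=T, B2=F, B3=T, B3=F, B4=F, B5=T, B5=F, B6=T, B6=F
uncovered (1 of 12): B4=T

Answer: B4=T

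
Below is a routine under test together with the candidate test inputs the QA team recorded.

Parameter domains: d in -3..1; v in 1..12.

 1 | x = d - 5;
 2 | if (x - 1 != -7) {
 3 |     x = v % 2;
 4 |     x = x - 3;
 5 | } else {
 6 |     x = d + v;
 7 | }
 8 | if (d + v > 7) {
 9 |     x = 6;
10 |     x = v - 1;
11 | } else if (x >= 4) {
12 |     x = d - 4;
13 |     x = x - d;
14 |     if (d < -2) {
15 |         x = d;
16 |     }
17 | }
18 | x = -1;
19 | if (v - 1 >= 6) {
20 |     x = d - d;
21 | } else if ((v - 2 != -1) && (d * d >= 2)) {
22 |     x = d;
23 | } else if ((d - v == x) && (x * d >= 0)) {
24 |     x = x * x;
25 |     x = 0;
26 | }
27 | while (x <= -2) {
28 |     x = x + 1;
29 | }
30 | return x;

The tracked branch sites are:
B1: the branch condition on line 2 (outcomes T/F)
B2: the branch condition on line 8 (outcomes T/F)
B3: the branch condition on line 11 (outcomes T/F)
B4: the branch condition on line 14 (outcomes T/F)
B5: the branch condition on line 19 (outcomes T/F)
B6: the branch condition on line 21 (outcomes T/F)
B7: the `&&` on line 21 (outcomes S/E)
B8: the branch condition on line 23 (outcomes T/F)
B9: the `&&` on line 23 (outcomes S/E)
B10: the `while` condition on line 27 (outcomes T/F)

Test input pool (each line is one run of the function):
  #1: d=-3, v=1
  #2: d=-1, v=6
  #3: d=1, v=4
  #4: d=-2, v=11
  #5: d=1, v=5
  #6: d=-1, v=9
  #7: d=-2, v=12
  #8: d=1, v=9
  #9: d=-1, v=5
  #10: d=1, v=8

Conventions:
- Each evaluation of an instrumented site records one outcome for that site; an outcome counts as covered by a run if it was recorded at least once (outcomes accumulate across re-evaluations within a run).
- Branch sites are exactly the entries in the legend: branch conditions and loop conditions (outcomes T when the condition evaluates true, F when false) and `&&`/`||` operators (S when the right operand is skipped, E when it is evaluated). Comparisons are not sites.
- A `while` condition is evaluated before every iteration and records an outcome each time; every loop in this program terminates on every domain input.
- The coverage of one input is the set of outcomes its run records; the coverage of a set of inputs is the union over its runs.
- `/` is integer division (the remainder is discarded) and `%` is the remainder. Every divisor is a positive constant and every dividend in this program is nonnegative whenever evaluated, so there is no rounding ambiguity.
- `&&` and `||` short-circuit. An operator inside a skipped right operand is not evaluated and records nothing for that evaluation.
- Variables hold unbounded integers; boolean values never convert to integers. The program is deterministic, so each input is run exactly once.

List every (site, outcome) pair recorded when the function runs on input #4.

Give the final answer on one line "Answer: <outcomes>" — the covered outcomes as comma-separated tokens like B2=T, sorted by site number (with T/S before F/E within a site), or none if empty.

Tracing the run of input #4 (d=-2, v=11):
  B1->T, B2->T, B5->T, B10->F
collecting distinct outcomes: B1=T, B2=T, B5=T, B10=F

Answer: B1=T, B2=T, B5=T, B10=F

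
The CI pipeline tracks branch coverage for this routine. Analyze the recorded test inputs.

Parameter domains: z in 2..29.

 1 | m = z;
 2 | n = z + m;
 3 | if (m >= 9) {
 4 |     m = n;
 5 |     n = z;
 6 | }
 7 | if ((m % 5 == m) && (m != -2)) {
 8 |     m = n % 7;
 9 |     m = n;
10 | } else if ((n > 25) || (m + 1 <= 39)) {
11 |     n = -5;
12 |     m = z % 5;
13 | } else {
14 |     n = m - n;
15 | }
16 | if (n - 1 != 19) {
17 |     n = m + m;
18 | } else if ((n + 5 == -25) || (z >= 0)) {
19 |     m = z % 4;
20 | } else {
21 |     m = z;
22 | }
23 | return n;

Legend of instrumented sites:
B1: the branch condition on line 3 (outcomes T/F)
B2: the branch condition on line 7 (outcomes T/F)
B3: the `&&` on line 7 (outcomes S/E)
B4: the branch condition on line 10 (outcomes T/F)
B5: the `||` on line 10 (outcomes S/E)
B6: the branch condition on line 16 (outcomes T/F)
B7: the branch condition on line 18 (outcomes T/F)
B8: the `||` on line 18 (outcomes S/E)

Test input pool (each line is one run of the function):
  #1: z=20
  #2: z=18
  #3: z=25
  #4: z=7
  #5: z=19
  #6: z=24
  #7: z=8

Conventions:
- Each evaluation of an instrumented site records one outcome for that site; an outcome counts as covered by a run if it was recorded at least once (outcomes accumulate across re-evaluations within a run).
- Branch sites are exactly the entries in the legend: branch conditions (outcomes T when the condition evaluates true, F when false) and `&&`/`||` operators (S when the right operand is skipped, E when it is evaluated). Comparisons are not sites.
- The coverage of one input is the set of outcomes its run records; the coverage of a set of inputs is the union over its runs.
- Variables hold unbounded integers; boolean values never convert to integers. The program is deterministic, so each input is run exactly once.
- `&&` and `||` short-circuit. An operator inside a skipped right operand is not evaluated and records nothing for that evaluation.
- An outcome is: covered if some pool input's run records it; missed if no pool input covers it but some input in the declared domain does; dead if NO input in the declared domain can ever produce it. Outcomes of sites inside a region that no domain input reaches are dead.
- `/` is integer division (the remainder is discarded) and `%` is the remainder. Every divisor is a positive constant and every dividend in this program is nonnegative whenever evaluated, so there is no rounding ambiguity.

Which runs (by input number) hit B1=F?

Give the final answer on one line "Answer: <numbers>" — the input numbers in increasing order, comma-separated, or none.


input #1 (z=20): does not produce B1=F
input #2 (z=18): does not produce B1=F
input #3 (z=25): does not produce B1=F
input #4 (z=7): produces B1=F
input #5 (z=19): does not produce B1=F
input #6 (z=24): does not produce B1=F
input #7 (z=8): produces B1=F
Answer: 4, 7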